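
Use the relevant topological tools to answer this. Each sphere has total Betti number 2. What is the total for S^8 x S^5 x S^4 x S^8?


Total Betti number is multiplicative under products.
Each S^d (d>=1) has total Betti number 2.
There are 4 sphere factors.
Total = 2^4 = 16

16


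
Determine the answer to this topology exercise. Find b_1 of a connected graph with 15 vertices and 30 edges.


For a connected graph: rank(pi_1) = b_1 = E - V + 1 = 1 - chi.
chi = V - E = 15 - 30 = -15.
rank = 1 - (-15) = 30 - 15 + 1 = 16

16


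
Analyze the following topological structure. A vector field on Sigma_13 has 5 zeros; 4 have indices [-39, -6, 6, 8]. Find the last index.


Poincare-Hopf: sum of indices = chi(M).
chi(Sigma_13) = 2 - 2*13 = -24.
Sum of known indices = -31.
x = chi - (sum known) = -24 - (-31) = 7

7


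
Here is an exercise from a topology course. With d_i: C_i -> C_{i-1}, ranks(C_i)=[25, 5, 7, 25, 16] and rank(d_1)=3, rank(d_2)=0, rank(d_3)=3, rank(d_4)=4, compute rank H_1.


rank H_k = rank(ker d_k) - rank(im d_{k+1}).
rank(ker d_1) = rank(C_1) - rank(d_1) = 5 - 3 = 2.
rank(im d_{1+1}) = 0.
rank H_1 = 2 - 0 = 2

2


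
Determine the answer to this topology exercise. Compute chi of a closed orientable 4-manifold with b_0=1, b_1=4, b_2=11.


By Poincare duality b_k = b_{4-k}, so full Betti numbers: b_0=1, b_1=4, b_2=11, b_3=4, b_4=1.
chi = sum (-1)^k b_k = 5

5


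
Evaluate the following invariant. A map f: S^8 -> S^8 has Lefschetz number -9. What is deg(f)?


L(f) = 1 + (-1)^8 deg(f) on S^8.
-9 = 1 + (-1)^8 * deg(f)
(-1)^8 * deg(f) = -10
deg(f) = -10

-10


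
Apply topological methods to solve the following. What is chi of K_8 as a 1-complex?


K_8: V = 8, E = C(8,2) = 28.
chi = V - E = 8 - 28 = -20

-20


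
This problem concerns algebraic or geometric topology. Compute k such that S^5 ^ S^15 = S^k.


S^m ^ S^n = S^{m+n}.
k = 5 + 15 = 20

20


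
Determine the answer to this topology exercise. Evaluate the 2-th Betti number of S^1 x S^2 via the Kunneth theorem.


Each S^d has Poincare polynomial 1 + t^d.
The product S^1 x S^2 has Poincare polynomial prod(1+t^d_i).
Expanding: b_0=1, b_1=1, b_2=1, b_3=1.
b_2 = 1

1


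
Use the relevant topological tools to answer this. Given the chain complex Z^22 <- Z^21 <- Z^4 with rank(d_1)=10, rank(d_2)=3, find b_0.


rank H_k = rank(ker d_k) - rank(im d_{k+1}).
rank(ker d_0) = rank(C_0) - rank(d_0) = 22 - 0 = 22.
rank(im d_{0+1}) = 10.
rank H_0 = 22 - 10 = 12

12


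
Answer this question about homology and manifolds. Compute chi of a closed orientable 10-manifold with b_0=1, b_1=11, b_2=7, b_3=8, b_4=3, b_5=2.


By Poincare duality b_k = b_{10-k}, so full Betti numbers: b_0=1, b_1=11, b_2=7, b_3=8, b_4=3, b_5=2, b_6=3, b_7=8, b_8=7, b_9=11, b_10=1.
chi = sum (-1)^k b_k = -18

-18


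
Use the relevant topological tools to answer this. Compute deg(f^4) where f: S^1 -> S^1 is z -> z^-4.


deg(f) = -4. Degree is multiplicative: deg(f^4) = (deg f)^4.
deg(f^4) = (-4)^4 = 256

256


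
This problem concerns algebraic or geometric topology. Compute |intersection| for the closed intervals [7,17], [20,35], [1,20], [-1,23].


Intersection = [max(a_i), min(b_i)] = [20, 17].
Since 20 > 17, the intersection is empty.
Length = 0

0


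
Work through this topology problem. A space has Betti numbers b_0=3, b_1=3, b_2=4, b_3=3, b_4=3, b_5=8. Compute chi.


chi = sum_k (-1)^k b_k.
= (3) + (-3) + (4) + (-3) + (3) + (-8)
= -4

-4


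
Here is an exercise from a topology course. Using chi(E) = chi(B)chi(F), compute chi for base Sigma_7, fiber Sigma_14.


For a fiber bundle F -> E -> B (with CW structure): chi(E) = chi(B) * chi(F).
chi(Sigma_7) = -12, chi(Sigma_14) = -26.
chi(E) = (-12) * (-26) = 312

312


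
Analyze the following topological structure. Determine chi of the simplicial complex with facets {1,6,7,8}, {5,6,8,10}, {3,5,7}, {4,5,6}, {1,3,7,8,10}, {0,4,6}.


Enumerate all faces; f-vector: f_0=9, f_1=23, f_2=20, f_3=7, f_4=1.
chi = sum (-1)^k f_k = 0

0


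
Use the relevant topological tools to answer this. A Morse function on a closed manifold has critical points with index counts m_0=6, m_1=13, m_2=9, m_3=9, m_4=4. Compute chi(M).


Morse theory: chi(M) = sum_k (-1)^k m_k where m_k = #(index-k critical points).
= (6) + (-13) + (9) + (-9) + (4) = -3

-3


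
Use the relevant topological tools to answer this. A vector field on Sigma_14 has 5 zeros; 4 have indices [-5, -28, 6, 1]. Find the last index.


Poincare-Hopf: sum of indices = chi(M).
chi(Sigma_14) = 2 - 2*14 = -26.
Sum of known indices = -26.
x = chi - (sum known) = -26 - (-26) = 0

0


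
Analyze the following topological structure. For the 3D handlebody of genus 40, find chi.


A genus-g handlebody deformation retracts to a wedge of g circles.
chi(vee_g S^1) = 1 - g.
chi(H_40) = 1 - 40 = -39

-39


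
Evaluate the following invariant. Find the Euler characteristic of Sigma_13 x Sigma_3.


chi(Sigma_13) = 2 - 2*13 = -24
chi(Sigma_3) = 2 - 2*3 = -4
chi(product) = (-24) * (-4) = 96

96


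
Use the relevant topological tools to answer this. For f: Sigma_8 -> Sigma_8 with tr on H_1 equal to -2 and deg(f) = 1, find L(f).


L(f) = tr(f_0*) - tr(f_1*) + tr(f_2*).
= 1 - (-2) + (1)
= 4

4


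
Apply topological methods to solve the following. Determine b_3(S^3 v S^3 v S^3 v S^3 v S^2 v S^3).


For a wedge of spheres, H_k (k>0) is free on one generator per sphere of dimension k.
Spheres of dimension 3: count = 5.
b_3 = 5

5


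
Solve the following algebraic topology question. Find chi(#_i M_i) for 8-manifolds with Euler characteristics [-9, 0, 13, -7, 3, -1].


For n-manifolds: chi(A#B) = chi(A) + chi(B) - chi(S^8).
chi(S^8) = 1 + (-1)^8 = 2.
chi(#) = (sum chi_i) - (6-1)*chi(S^8) = -1 - 5*2 = -11

-11


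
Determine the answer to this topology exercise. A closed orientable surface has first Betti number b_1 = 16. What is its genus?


For a closed orientable surface: b_1 = 2g.
16 = 2g
g = 16 / 2 = 8

8


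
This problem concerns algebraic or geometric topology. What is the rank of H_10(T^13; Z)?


By the Kunneth formula, b_k(T^n) = C(n,k).
b_10(T^13) = C(13,10).
C(13,10) = 13!/(10!*3!) = 286

286


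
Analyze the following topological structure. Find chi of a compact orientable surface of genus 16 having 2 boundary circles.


For a compact orientable surface with genus g and b boundary components: chi = 2 - 2g - b.
chi = 2 - 2*16 - 2 = 2 - 32 - 2 = -32

-32


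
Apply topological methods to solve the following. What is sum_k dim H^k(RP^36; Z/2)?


H^k(RP^36; Z/2) = Z/2 for each 0 <= k <= 36.
Total dimension = 36 + 1 = 37

37


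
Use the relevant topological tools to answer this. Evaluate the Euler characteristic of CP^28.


CP^28 has one cell in each even dimension 0, 2, ..., 2*28 (28+1 cells total).
All cells are even-dimensional, so chi = number of cells.
chi = 28 + 1 = 29

29


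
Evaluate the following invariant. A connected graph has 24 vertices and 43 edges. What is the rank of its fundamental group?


For a connected graph: rank(pi_1) = b_1 = E - V + 1 = 1 - chi.
chi = V - E = 24 - 43 = -19.
rank = 1 - (-19) = 43 - 24 + 1 = 20

20


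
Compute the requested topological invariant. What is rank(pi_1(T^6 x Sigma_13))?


pi_1(A x B) = pi_1(A) x pi_1(B); rank of abelianization = b_1.
b_1(T^6) = 6, b_1(Sigma_13) = 2*13 = 26.
b_1(product) = 6 + 26 = 32

32


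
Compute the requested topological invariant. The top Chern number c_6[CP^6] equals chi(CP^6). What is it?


For any closed oriented manifold, <e(TM),[M]> = chi(M).
chi(CP^6) = 6+1 = 7

7


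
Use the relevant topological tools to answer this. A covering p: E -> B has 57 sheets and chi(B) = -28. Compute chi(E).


For a finite covering: chi(E) = (number of sheets) * chi(B).
chi(E) = 57 * (-28) = -1596

-1596


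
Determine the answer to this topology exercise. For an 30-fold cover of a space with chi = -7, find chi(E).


For a finite covering: chi(E) = (number of sheets) * chi(B).
chi(E) = 30 * (-7) = -210

-210


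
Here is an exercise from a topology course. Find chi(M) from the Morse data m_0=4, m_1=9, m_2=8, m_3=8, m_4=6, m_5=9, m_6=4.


Morse theory: chi(M) = sum_k (-1)^k m_k where m_k = #(index-k critical points).
= (4) + (-9) + (8) + (-8) + (6) + (-9) + (4) = -4

-4


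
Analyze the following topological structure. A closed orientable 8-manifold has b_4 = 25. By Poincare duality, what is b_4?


Poincare duality for closed orientable n-manifolds: b_k = b_{n-k}.
Here n = 8, so b_4 = b_4 = 25

25


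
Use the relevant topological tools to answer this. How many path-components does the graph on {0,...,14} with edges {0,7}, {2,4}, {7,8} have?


Run DFS/union-find over 15 vertices.
V = 15, E = 3.
Number of components = 12

12


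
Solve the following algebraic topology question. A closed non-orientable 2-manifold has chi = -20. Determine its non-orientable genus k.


chi = 2 - k for closed non-orientable surfaces with k crosscaps.
-20 = 2 - k
k = 2 - (-20) = 22

22


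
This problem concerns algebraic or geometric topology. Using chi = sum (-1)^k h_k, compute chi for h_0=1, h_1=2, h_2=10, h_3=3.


Handles of index k contribute (-1)^k to chi (same as CW cells).
chi = (1) + (-2) + (10) + (-3) = 6

6


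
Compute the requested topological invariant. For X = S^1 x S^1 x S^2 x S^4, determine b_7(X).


Each S^d has Poincare polynomial 1 + t^d.
The product S^1 x S^1 x S^2 x S^4 has Poincare polynomial prod(1+t^d_i).
Expanding: b_0=1, b_1=2, b_2=2, b_3=2, b_4=2, b_5=2, b_6=2, b_7=2, b_8=1.
b_7 = 2

2


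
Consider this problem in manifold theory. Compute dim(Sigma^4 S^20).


Each suspension raises dimension by 1: Sigma S^n = S^{n+1}.
Sigma^4 S^20 = S^{20+4} = S^24

24


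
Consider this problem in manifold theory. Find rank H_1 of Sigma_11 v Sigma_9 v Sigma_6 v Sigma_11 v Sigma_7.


For a wedge X v Y: reduced H_k(X v Y) = H_k(X) + H_k(Y).
Each Sigma_g contributes b_1 = 2g.
b_1 = 22 + 18 + 12 + 22 + 14 = 88

88


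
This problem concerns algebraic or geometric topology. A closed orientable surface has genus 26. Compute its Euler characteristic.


For a closed orientable surface of genus g: chi = 2 - 2g.
Here g = 26.
chi = 2 - 2*26 = 2 - 52 = -50

-50


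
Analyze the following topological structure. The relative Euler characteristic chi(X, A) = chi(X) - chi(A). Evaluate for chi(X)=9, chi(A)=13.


Relative Euler characteristic: chi(X, A) = chi(X) - chi(A).
= 9 - (13) = -4

-4


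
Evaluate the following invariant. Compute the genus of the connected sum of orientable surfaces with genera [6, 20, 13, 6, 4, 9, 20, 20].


Genus is additive under connected sum of orientable surfaces.
g = 6 + 20 + 13 + 6 + 4 + 9 + 20 + 20 = 98

98


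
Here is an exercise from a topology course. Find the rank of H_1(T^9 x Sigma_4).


pi_1(A x B) = pi_1(A) x pi_1(B); rank of abelianization = b_1.
b_1(T^9) = 9, b_1(Sigma_4) = 2*4 = 8.
b_1(product) = 9 + 8 = 17

17


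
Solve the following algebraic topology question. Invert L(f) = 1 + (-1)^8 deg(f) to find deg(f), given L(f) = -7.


L(f) = 1 + (-1)^8 deg(f) on S^8.
-7 = 1 + (-1)^8 * deg(f)
(-1)^8 * deg(f) = -8
deg(f) = -8

-8


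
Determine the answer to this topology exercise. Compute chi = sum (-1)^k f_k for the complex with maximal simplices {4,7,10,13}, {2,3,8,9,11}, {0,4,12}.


Enumerate all faces; f-vector: f_0=11, f_1=19, f_2=15, f_3=6, f_4=1.
chi = sum (-1)^k f_k = 2

2


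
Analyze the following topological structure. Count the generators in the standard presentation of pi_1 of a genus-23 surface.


Standard presentation: pi_1(Sigma_g) = <a_1,b_1,...,a_g,b_g | [a_1,b_1]...[a_g,b_g] = 1>.
Number of generators = 2g = 2*23 = 46

46


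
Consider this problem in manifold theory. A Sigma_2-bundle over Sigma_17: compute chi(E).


For a fiber bundle F -> E -> B (with CW structure): chi(E) = chi(B) * chi(F).
chi(Sigma_17) = -32, chi(Sigma_2) = -2.
chi(E) = (-32) * (-2) = 64

64


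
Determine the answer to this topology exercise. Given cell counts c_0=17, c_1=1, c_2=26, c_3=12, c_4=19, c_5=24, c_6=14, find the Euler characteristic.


chi = sum_k (-1)^k c_k.
= (-1)^0*17 + (-1)^1*1 + (-1)^2*26 + (-1)^3*12 + (-1)^4*19 + (-1)^5*24 + (-1)^6*14
= (17) + (-1) + (26) + (-12) + (19) + (-24) + (14)
= 39

39


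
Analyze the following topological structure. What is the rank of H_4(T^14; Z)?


By the Kunneth formula, b_k(T^n) = C(n,k).
b_4(T^14) = C(14,4).
C(14,4) = 14!/(4!*10!) = 1001

1001


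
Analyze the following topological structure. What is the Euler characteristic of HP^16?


HP^16 has one cell in each dimension 0, 4, ..., 4*16 (16+1 cells, all even-dim).
chi = 16 + 1 = 17

17


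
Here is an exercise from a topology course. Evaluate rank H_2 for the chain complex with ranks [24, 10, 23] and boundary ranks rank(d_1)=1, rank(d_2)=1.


rank H_k = rank(ker d_k) - rank(im d_{k+1}).
rank(ker d_2) = rank(C_2) - rank(d_2) = 23 - 1 = 22.
rank(im d_{2+1}) = 0.
rank H_2 = 22 - 0 = 22

22


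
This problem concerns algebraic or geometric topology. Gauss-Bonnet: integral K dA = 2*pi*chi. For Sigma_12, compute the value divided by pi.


Gauss-Bonnet: integral K dA = 2*pi*chi(M).
chi(Sigma_12) = 2 - 2*12 = -22.
(integral K dA)/pi = 2*chi = 2*(-22) = -44

-44


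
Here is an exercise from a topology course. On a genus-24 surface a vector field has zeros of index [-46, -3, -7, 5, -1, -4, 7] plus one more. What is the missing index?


Poincare-Hopf: sum of indices = chi(M).
chi(Sigma_24) = 2 - 2*24 = -46.
Sum of known indices = -49.
x = chi - (sum known) = -46 - (-49) = 3

3


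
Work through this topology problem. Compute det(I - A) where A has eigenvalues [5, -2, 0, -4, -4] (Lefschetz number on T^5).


For a torus self-map: L(f) = det(I - A) where A acts on H_1.
L(f) = (1-5) * (1--2) * (1-0) * (1--4) * (1--4) = -4 * 3 * 1 * 5 * 5 = -300

-300


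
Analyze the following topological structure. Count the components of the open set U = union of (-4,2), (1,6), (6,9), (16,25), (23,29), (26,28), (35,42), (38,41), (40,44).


Sort and merge overlapping open intervals.
Merged: (-4,6), (6,9), (16,29), (35,44).
Number of components = 4

4


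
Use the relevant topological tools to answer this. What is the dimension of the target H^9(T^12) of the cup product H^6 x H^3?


Cup product: H^p x H^q -> H^{p+q}; here p+q = 6+3 = 9.
rank H^k(T^n) = C(n,k).
C(12,9) = 220

220


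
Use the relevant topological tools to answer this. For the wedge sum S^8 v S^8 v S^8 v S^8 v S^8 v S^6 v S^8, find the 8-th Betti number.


For a wedge of spheres, H_k (k>0) is free on one generator per sphere of dimension k.
Spheres of dimension 8: count = 6.
b_8 = 6

6


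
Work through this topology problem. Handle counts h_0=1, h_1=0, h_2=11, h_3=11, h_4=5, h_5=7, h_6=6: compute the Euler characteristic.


Handles of index k contribute (-1)^k to chi (same as CW cells).
chi = (1) + (0) + (11) + (-11) + (5) + (-7) + (6) = 5

5


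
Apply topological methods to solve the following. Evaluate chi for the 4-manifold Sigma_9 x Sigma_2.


chi(Sigma_9) = 2 - 2*9 = -16
chi(Sigma_2) = 2 - 2*2 = -2
chi(product) = (-16) * (-2) = 32

32


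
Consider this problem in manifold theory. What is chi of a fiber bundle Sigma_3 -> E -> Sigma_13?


For a fiber bundle F -> E -> B (with CW structure): chi(E) = chi(B) * chi(F).
chi(Sigma_13) = -24, chi(Sigma_3) = -4.
chi(E) = (-24) * (-4) = 96

96


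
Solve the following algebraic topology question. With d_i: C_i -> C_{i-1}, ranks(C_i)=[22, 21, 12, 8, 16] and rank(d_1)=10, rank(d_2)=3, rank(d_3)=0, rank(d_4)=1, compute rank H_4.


rank H_k = rank(ker d_k) - rank(im d_{k+1}).
rank(ker d_4) = rank(C_4) - rank(d_4) = 16 - 1 = 15.
rank(im d_{4+1}) = 0.
rank H_4 = 15 - 0 = 15

15


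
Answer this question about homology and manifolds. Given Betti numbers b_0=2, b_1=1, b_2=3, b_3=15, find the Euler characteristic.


chi = sum_k (-1)^k b_k.
= (2) + (-1) + (3) + (-15)
= -11

-11


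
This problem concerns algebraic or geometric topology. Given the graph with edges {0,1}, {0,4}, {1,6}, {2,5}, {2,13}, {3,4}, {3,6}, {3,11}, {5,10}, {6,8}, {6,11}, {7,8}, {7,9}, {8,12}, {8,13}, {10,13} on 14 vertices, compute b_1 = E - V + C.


b_1 = E - V + (number of components).
E = 16, V = 14, components = 1.
b_1 = 16 - 14 + 1 = 3

3


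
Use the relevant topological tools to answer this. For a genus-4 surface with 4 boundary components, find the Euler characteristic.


For a compact orientable surface with genus g and b boundary components: chi = 2 - 2g - b.
chi = 2 - 2*4 - 4 = 2 - 8 - 4 = -10

-10


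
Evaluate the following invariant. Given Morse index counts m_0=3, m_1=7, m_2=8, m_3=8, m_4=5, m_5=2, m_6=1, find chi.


Morse theory: chi(M) = sum_k (-1)^k m_k where m_k = #(index-k critical points).
= (3) + (-7) + (8) + (-8) + (5) + (-2) + (1) = 0

0


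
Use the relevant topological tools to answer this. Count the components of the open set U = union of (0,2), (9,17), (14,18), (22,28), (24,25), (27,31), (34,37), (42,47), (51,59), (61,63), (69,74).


Sort and merge overlapping open intervals.
Merged: (0,2), (9,18), (22,31), (34,37), (42,47), (51,59), (61,63), (69,74).
Number of components = 8

8


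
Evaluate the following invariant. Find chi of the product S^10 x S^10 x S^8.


chi is multiplicative: chi(X x Y) = chi(X) chi(Y).
Each even-dim sphere has chi = 2. There are 3 factors.
chi = 2^3 = 8

8


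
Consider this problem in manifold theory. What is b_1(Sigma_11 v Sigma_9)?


For a wedge: H_1(A v B) = H_1(A) + H_1(B).
b_1(Sigma_11) = 22, b_1(Sigma_9) = 18.
b_1 = 22 + 18 = 40

40


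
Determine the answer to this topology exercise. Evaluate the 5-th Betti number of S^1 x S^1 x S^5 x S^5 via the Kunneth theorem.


Each S^d has Poincare polynomial 1 + t^d.
The product S^1 x S^1 x S^5 x S^5 has Poincare polynomial prod(1+t^d_i).
Expanding: b_0=1, b_1=2, b_2=1, b_5=2, b_6=4, b_7=2, b_10=1, b_11=2, b_12=1.
b_5 = 2

2


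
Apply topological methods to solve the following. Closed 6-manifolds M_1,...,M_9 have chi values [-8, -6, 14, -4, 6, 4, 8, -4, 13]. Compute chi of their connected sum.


For n-manifolds: chi(A#B) = chi(A) + chi(B) - chi(S^6).
chi(S^6) = 1 + (-1)^6 = 2.
chi(#) = (sum chi_i) - (9-1)*chi(S^6) = 23 - 8*2 = 7

7


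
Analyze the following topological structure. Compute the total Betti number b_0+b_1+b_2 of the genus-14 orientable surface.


For Sigma_14: b_0 = 1, b_1 = 2g = 28, b_2 = 1.
Total = 1 + 28 + 1 = 30

30


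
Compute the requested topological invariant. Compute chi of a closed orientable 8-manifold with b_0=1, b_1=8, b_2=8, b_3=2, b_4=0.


By Poincare duality b_k = b_{8-k}, so full Betti numbers: b_0=1, b_1=8, b_2=8, b_3=2, b_4=0, b_5=2, b_6=8, b_7=8, b_8=1.
chi = sum (-1)^k b_k = -2

-2


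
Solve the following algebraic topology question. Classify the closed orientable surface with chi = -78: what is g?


chi = 2 - 2g for closed orientable surfaces.
-78 = 2 - 2g
2g = 2 - (-78) = 80
g = 40

40


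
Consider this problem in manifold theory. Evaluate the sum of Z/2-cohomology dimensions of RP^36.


H^k(RP^36; Z/2) = Z/2 for each 0 <= k <= 36.
Total dimension = 36 + 1 = 37

37


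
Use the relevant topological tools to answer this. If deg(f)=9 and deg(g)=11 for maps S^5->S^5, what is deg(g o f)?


Degree is multiplicative under composition: deg(g o f) = deg(g) * deg(f).
= 11 * 9 = 99

99


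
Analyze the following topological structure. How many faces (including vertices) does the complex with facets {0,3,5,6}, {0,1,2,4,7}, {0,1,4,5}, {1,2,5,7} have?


Each maximal simplex on m vertices has 2^m - 1 nonempty faces.
Take the union (dedupe shared faces).
Total distinct faces = 57

57


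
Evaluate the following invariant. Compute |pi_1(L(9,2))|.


pi_1(L(p,q)) = Z/pZ for any q coprime to p.
|pi_1(L(9,2))| = 9

9


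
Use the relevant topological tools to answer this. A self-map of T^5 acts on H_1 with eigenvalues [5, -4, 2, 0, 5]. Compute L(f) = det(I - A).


For a torus self-map: L(f) = det(I - A) where A acts on H_1.
L(f) = (1-5) * (1--4) * (1-2) * (1-0) * (1-5) = -4 * 5 * -1 * 1 * -4 = -80

-80


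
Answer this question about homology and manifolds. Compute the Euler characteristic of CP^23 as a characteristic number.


For any closed oriented manifold, <e(TM),[M]> = chi(M).
chi(CP^23) = 23+1 = 24

24


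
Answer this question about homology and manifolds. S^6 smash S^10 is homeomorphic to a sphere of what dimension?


S^m ^ S^n = S^{m+n}.
k = 6 + 10 = 16

16


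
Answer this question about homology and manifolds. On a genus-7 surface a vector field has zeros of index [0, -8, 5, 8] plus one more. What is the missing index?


Poincare-Hopf: sum of indices = chi(M).
chi(Sigma_7) = 2 - 2*7 = -12.
Sum of known indices = 5.
x = chi - (sum known) = -12 - (5) = -17

-17


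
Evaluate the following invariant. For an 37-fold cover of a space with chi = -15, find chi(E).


For a finite covering: chi(E) = (number of sheets) * chi(B).
chi(E) = 37 * (-15) = -555

-555


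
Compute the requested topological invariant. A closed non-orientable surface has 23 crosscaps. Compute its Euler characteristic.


For a non-orientable closed surface with k crosscaps: chi = 2 - k.
Here k = 23.
chi = 2 - 23 = -21

-21


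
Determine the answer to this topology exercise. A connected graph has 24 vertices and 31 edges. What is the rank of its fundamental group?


For a connected graph: rank(pi_1) = b_1 = E - V + 1 = 1 - chi.
chi = V - E = 24 - 31 = -7.
rank = 1 - (-7) = 31 - 24 + 1 = 8

8


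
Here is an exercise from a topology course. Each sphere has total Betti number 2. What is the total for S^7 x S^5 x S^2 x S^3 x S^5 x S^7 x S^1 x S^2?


Total Betti number is multiplicative under products.
Each S^d (d>=1) has total Betti number 2.
There are 8 sphere factors.
Total = 2^8 = 256

256


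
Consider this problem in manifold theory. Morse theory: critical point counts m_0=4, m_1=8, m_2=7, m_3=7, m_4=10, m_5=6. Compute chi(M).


Morse theory: chi(M) = sum_k (-1)^k m_k where m_k = #(index-k critical points).
= (4) + (-8) + (7) + (-7) + (10) + (-6) = 0

0


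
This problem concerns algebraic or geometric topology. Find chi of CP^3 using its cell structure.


CP^3 has one cell in each even dimension 0, 2, ..., 2*3 (3+1 cells total).
All cells are even-dimensional, so chi = number of cells.
chi = 3 + 1 = 4

4


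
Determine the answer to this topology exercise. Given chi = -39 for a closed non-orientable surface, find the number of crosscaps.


chi = 2 - k for closed non-orientable surfaces with k crosscaps.
-39 = 2 - k
k = 2 - (-39) = 41

41


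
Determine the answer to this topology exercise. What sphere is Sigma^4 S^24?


Each suspension raises dimension by 1: Sigma S^n = S^{n+1}.
Sigma^4 S^24 = S^{24+4} = S^28

28


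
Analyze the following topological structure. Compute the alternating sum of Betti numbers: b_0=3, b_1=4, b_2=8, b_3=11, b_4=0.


chi = sum_k (-1)^k b_k.
= (3) + (-4) + (8) + (-11) + (0)
= -4

-4


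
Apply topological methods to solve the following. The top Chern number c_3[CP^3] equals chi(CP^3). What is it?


For any closed oriented manifold, <e(TM),[M]> = chi(M).
chi(CP^3) = 3+1 = 4

4


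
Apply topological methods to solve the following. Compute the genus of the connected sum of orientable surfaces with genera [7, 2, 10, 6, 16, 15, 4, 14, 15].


Genus is additive under connected sum of orientable surfaces.
g = 7 + 2 + 10 + 6 + 16 + 15 + 4 + 14 + 15 = 89

89


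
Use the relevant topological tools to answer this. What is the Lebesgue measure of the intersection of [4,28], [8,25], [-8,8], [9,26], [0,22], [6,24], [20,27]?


Intersection = [max(a_i), min(b_i)] = [20, 8].
Since 20 > 8, the intersection is empty.
Length = 0

0


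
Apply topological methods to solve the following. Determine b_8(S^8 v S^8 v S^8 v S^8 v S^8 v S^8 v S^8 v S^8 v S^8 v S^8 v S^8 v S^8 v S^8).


For a wedge of spheres, H_k (k>0) is free on one generator per sphere of dimension k.
Spheres of dimension 8: count = 13.
b_8 = 13

13


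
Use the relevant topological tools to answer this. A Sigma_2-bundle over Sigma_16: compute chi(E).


For a fiber bundle F -> E -> B (with CW structure): chi(E) = chi(B) * chi(F).
chi(Sigma_16) = -30, chi(Sigma_2) = -2.
chi(E) = (-30) * (-2) = 60

60


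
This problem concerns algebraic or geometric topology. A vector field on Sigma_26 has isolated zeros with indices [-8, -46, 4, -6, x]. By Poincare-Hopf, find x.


Poincare-Hopf: sum of indices = chi(M).
chi(Sigma_26) = 2 - 2*26 = -50.
Sum of known indices = -56.
x = chi - (sum known) = -50 - (-56) = 6

6


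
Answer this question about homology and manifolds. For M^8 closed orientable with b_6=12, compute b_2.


Poincare duality for closed orientable n-manifolds: b_k = b_{n-k}.
Here n = 8, so b_2 = b_6 = 12

12


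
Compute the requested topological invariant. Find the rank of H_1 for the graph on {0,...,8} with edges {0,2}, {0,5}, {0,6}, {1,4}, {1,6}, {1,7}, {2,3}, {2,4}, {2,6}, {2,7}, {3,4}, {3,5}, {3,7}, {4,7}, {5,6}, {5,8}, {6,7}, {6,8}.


b_1 = E - V + (number of components).
E = 18, V = 9, components = 1.
b_1 = 18 - 9 + 1 = 10

10


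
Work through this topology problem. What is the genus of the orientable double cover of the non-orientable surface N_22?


chi(N_22) = 2 - 22 = -20.
Double cover: chi(Sigma_g) = 2 * chi(N_22) = 2*(-20) = -40.
2 - 2g = -40, so g = (2 - (-40))/2 = 42/2 = 21

21


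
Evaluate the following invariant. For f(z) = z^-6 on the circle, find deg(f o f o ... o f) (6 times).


deg(f) = -6. Degree is multiplicative: deg(f^6) = (deg f)^6.
deg(f^6) = (-6)^6 = 46656

46656


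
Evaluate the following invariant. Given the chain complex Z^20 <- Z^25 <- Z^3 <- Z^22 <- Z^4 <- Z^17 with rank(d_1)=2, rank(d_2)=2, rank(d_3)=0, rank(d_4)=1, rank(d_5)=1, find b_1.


rank H_k = rank(ker d_k) - rank(im d_{k+1}).
rank(ker d_1) = rank(C_1) - rank(d_1) = 25 - 2 = 23.
rank(im d_{1+1}) = 2.
rank H_1 = 23 - 2 = 21

21


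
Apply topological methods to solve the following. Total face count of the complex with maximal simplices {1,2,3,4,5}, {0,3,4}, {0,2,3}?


Each maximal simplex on m vertices has 2^m - 1 nonempty faces.
Take the union (dedupe shared faces).
Total distinct faces = 37

37


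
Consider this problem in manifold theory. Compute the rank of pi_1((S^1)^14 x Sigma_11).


pi_1(A x B) = pi_1(A) x pi_1(B); rank of abelianization = b_1.
b_1(T^14) = 14, b_1(Sigma_11) = 2*11 = 22.
b_1(product) = 14 + 22 = 36

36


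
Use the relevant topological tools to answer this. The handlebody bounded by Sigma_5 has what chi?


A genus-g handlebody deformation retracts to a wedge of g circles.
chi(vee_g S^1) = 1 - g.
chi(H_5) = 1 - 5 = -4

-4


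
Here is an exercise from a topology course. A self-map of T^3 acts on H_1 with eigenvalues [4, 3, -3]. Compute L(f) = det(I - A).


For a torus self-map: L(f) = det(I - A) where A acts on H_1.
L(f) = (1-4) * (1-3) * (1--3) = -3 * -2 * 4 = 24

24


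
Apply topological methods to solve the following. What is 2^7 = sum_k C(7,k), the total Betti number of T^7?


b_k(T^7) = C(7,k), so the sum over k is sum_k C(7,k) = 2^7.
Total = 2^7 = 128

128


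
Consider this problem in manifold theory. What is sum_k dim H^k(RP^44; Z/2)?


H^k(RP^44; Z/2) = Z/2 for each 0 <= k <= 44.
Total dimension = 44 + 1 = 45

45


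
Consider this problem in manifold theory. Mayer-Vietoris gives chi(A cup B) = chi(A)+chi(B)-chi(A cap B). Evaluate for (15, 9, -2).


chi(A cup B) = chi(A) + chi(B) - chi(A cap B)
= 15 + (9) - (-2)
= 26

26


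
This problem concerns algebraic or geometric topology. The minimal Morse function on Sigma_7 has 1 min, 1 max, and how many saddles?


A perfect Morse function has m_k = b_k.
For Sigma_7: b_0=1, b_1=2g=14, b_2=1.
Saddles m_1 = 2g = 14

14


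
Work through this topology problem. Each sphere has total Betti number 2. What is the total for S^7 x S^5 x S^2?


Total Betti number is multiplicative under products.
Each S^d (d>=1) has total Betti number 2.
There are 3 sphere factors.
Total = 2^3 = 8

8


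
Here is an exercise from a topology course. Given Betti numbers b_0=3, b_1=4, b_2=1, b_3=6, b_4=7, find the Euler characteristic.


chi = sum_k (-1)^k b_k.
= (3) + (-4) + (1) + (-6) + (7)
= 1

1


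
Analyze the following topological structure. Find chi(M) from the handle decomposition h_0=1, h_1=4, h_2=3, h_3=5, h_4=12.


Handles of index k contribute (-1)^k to chi (same as CW cells).
chi = (1) + (-4) + (3) + (-5) + (12) = 7

7


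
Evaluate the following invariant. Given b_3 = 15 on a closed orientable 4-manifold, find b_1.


Poincare duality for closed orientable n-manifolds: b_k = b_{n-k}.
Here n = 4, so b_1 = b_3 = 15

15


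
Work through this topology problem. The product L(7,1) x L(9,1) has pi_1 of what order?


pi_1(X x Y) = pi_1(X) x pi_1(Y).
pi_1(L(7,1)) = Z/7, pi_1(L(9,1)) = Z/9.
|Z/7 x Z/9| = 7 * 9 = 63

63


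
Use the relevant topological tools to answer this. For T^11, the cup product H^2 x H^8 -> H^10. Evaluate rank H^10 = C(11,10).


Cup product: H^p x H^q -> H^{p+q}; here p+q = 2+8 = 10.
rank H^k(T^n) = C(n,k).
C(11,10) = 11

11


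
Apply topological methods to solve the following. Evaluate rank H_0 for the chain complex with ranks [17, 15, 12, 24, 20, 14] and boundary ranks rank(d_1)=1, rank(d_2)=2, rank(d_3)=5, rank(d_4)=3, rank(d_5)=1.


rank H_k = rank(ker d_k) - rank(im d_{k+1}).
rank(ker d_0) = rank(C_0) - rank(d_0) = 17 - 0 = 17.
rank(im d_{0+1}) = 1.
rank H_0 = 17 - 1 = 16

16


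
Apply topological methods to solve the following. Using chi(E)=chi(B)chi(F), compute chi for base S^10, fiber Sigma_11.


chi(S^10) = 2 (n even), chi(Sigma_11) = 2 - 2*11 = -20.
chi(E) = 2 * (-20) = -40

-40


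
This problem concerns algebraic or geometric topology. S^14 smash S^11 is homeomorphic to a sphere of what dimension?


S^m ^ S^n = S^{m+n}.
k = 14 + 11 = 25

25


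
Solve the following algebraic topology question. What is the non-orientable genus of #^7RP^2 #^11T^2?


Since a >= 1, the sum is non-orientable; each T^2 can be replaced by RP^2 # RP^2 (since T^2#RP^2 = 3RP^2).
Total crosscaps k = 7 + 2*11 = 29.
Check via chi: chi = 7*1 + 11*0 - (7+11-1)*2 = -27 = 2 - k = -27. Consistent.

29


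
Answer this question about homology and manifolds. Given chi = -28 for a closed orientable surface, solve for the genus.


chi = 2 - 2g for closed orientable surfaces.
-28 = 2 - 2g
2g = 2 - (-28) = 30
g = 15

15


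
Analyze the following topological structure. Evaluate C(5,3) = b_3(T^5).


By the Kunneth formula, b_k(T^n) = C(n,k).
b_3(T^5) = C(5,3).
C(5,3) = 5!/(3!*2!) = 10

10


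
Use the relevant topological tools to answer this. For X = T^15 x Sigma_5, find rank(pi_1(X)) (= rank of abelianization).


pi_1(A x B) = pi_1(A) x pi_1(B); rank of abelianization = b_1.
b_1(T^15) = 15, b_1(Sigma_5) = 2*5 = 10.
b_1(product) = 15 + 10 = 25

25


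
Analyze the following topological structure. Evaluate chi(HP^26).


HP^26 has one cell in each dimension 0, 4, ..., 4*26 (26+1 cells, all even-dim).
chi = 26 + 1 = 27

27


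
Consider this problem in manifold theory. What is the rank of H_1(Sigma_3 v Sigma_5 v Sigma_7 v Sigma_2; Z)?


For a wedge X v Y: reduced H_k(X v Y) = H_k(X) + H_k(Y).
Each Sigma_g contributes b_1 = 2g.
b_1 = 6 + 10 + 14 + 4 = 34

34


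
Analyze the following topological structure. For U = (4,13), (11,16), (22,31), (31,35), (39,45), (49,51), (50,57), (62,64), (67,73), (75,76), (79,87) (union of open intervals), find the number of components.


Sort and merge overlapping open intervals.
Merged: (4,16), (22,31), (31,35), (39,45), (49,57), (62,64), (67,73), (75,76), (79,87).
Number of components = 9

9


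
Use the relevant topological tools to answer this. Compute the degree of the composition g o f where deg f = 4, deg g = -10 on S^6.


Degree is multiplicative under composition: deg(g o f) = deg(g) * deg(f).
= -10 * 4 = -40

-40


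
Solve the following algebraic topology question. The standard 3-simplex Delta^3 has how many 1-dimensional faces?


Delta^3 has 3+1 vertices. A 1-face is a choice of 1+1 vertices.
f_1 = C(3+1, 1+1) = C(4,2) = 6

6


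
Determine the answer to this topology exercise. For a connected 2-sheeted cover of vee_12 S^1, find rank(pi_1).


Nielsen-Schreier: an index-n subgroup of F_r is free of rank 1 + n(r-1).
Equivalently: chi(cover) = n*chi(base); chi(vee_r S^1) = 1 - 12 = -11.
chi(E) = 2*(-11) = -22; rank = 1 - chi(E) = 1 - (-22) = 23.
rank = 1 + 2*(12-1) = 1 + 22 = 23

23


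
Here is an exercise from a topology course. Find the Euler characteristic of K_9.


K_9: V = 9, E = C(9,2) = 36.
chi = V - E = 9 - 36 = -27

-27


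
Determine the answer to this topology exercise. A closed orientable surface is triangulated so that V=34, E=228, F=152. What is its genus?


chi = V - E + F = 34 - 228 + 152 = -42
For orientable closed surface: chi = 2 - 2g, so g = (2 - chi)/2.
g = (2 - (-42)) / 2 = 44 / 2 = 22

22


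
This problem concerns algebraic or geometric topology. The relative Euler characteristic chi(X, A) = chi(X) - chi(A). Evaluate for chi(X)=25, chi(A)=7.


Relative Euler characteristic: chi(X, A) = chi(X) - chi(A).
= 25 - (7) = 18

18


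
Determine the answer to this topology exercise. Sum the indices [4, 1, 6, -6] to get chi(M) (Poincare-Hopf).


Poincare-Hopf: chi(M) = sum of indices of zeros.
chi = (4) + (1) + (6) + (-6) = 5

5


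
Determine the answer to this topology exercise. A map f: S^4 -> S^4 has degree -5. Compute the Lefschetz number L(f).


On S^4: L(f) = tr(f_0*) + (-1)^4 tr(f_4*) = 1 + (-1)^4 * deg(f).
L(f) = 1 + (-1)^4 * -5 = 1 + -5 = -4

-4


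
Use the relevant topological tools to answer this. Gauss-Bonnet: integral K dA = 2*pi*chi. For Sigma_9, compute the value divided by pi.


Gauss-Bonnet: integral K dA = 2*pi*chi(M).
chi(Sigma_9) = 2 - 2*9 = -16.
(integral K dA)/pi = 2*chi = 2*(-16) = -32

-32


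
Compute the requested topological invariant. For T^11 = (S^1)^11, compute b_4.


By the Kunneth formula, b_k(T^n) = C(n,k).
b_4(T^11) = C(11,4).
C(11,4) = 11!/(4!*7!) = 330

330


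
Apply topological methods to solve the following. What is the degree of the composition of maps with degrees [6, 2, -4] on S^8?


Degree is multiplicative: deg(composition) = product of degrees.
= (6) * (2) * (-4) = -48

-48


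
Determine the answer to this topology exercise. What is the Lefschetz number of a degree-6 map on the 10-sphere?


On S^10: L(f) = tr(f_0*) + (-1)^10 tr(f_10*) = 1 + (-1)^10 * deg(f).
L(f) = 1 + (-1)^10 * 6 = 1 + 6 = 7

7


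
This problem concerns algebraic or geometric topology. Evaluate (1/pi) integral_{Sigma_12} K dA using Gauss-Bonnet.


Gauss-Bonnet: integral K dA = 2*pi*chi(M).
chi(Sigma_12) = 2 - 2*12 = -22.
(integral K dA)/pi = 2*chi = 2*(-22) = -44

-44


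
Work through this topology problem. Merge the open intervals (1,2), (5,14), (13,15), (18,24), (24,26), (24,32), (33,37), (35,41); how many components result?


Sort and merge overlapping open intervals.
Merged: (1,2), (5,15), (18,24), (24,32), (33,41).
Number of components = 5

5


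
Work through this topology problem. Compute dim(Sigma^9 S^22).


Each suspension raises dimension by 1: Sigma S^n = S^{n+1}.
Sigma^9 S^22 = S^{22+9} = S^31

31


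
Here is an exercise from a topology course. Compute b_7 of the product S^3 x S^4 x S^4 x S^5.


Each S^d has Poincare polynomial 1 + t^d.
The product S^3 x S^4 x S^4 x S^5 has Poincare polynomial prod(1+t^d_i).
Expanding: b_0=1, b_3=1, b_4=2, b_5=1, b_7=2, b_8=2, b_9=2, b_11=1, b_12=2, b_13=1, b_16=1.
b_7 = 2

2


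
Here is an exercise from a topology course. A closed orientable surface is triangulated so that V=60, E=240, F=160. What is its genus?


chi = V - E + F = 60 - 240 + 160 = -20
For orientable closed surface: chi = 2 - 2g, so g = (2 - chi)/2.
g = (2 - (-20)) / 2 = 22 / 2 = 11

11


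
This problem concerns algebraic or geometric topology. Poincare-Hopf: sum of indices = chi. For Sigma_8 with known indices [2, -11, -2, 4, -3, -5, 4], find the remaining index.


Poincare-Hopf: sum of indices = chi(M).
chi(Sigma_8) = 2 - 2*8 = -14.
Sum of known indices = -11.
x = chi - (sum known) = -14 - (-11) = -3

-3


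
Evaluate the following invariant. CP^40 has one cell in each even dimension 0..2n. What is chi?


CP^40 has one cell in each even dimension 0, 2, ..., 2*40 (40+1 cells total).
All cells are even-dimensional, so chi = number of cells.
chi = 40 + 1 = 41

41


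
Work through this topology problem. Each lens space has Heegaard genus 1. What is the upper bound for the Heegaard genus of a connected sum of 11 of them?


Heegaard genus satisfies g(A#B) <= g(A) + g(B).
Each lens space has g = 1.
Upper bound: 11 * 1 = 11

11


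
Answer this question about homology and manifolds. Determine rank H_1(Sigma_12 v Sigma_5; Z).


For a wedge: H_1(A v B) = H_1(A) + H_1(B).
b_1(Sigma_12) = 24, b_1(Sigma_5) = 10.
b_1 = 24 + 10 = 34

34


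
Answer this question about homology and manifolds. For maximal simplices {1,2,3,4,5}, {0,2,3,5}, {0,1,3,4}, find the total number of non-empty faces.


Each maximal simplex on m vertices has 2^m - 1 nonempty faces.
Take the union (dedupe shared faces).
Total distinct faces = 45

45


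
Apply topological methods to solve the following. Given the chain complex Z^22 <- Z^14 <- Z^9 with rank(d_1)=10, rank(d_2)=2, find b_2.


rank H_k = rank(ker d_k) - rank(im d_{k+1}).
rank(ker d_2) = rank(C_2) - rank(d_2) = 9 - 2 = 7.
rank(im d_{2+1}) = 0.
rank H_2 = 7 - 0 = 7

7


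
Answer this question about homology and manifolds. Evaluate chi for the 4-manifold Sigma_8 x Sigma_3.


chi(Sigma_8) = 2 - 2*8 = -14
chi(Sigma_3) = 2 - 2*3 = -4
chi(product) = (-14) * (-4) = 56

56


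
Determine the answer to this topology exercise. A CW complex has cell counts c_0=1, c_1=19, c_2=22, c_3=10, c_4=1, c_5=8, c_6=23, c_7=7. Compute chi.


chi = sum_k (-1)^k c_k.
= (-1)^0*1 + (-1)^1*19 + (-1)^2*22 + (-1)^3*10 + (-1)^4*1 + (-1)^5*8 + (-1)^6*23 + (-1)^7*7
= (1) + (-19) + (22) + (-10) + (1) + (-8) + (23) + (-7)
= 3

3


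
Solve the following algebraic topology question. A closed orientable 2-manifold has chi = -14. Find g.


chi = 2 - 2g for closed orientable surfaces.
-14 = 2 - 2g
2g = 2 - (-14) = 16
g = 8

8


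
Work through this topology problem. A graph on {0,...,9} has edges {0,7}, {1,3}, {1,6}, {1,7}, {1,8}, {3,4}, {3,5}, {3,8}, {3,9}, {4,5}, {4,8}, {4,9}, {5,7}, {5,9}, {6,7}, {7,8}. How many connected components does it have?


Run DFS/union-find over 10 vertices.
V = 10, E = 16.
Number of components = 2

2


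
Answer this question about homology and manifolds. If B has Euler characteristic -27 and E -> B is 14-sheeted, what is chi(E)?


For a finite covering: chi(E) = (number of sheets) * chi(B).
chi(E) = 14 * (-27) = -378

-378


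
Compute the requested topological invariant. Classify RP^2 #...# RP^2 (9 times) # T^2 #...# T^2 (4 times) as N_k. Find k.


Since a >= 1, the sum is non-orientable; each T^2 can be replaced by RP^2 # RP^2 (since T^2#RP^2 = 3RP^2).
Total crosscaps k = 9 + 2*4 = 17.
Check via chi: chi = 9*1 + 4*0 - (9+4-1)*2 = -15 = 2 - k = -15. Consistent.

17


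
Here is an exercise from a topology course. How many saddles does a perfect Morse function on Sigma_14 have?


A perfect Morse function has m_k = b_k.
For Sigma_14: b_0=1, b_1=2g=28, b_2=1.
Saddles m_1 = 2g = 28

28


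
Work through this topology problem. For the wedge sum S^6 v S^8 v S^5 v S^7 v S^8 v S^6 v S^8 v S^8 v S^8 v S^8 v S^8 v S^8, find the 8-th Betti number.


For a wedge of spheres, H_k (k>0) is free on one generator per sphere of dimension k.
Spheres of dimension 8: count = 8.
b_8 = 8

8
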